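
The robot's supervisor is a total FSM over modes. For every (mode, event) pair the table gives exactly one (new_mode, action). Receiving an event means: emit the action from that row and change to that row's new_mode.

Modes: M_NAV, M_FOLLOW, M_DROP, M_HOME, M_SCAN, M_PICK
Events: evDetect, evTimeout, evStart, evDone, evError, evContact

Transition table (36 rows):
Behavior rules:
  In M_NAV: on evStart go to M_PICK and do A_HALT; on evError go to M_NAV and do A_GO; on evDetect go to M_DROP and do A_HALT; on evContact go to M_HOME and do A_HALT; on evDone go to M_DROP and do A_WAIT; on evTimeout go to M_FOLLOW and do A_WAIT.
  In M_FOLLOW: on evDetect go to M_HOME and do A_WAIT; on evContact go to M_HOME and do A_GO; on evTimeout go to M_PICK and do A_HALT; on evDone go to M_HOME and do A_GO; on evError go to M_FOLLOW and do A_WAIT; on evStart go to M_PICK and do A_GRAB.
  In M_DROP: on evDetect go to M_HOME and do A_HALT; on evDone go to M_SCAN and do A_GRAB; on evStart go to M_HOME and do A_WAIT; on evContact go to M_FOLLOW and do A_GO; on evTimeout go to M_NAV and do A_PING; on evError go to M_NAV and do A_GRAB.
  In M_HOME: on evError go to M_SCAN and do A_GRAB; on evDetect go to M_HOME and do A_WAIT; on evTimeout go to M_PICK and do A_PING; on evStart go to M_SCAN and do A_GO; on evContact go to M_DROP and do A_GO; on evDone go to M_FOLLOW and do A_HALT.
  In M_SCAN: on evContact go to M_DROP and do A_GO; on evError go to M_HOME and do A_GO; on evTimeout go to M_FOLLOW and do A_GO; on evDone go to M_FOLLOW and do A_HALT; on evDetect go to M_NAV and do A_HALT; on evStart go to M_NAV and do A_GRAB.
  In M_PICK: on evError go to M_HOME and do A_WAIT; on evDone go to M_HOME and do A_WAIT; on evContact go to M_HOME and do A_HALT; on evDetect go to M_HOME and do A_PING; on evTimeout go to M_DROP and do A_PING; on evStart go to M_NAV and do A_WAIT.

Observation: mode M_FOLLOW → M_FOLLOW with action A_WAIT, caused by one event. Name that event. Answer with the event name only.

evError

try evDetect: (M_FOLLOW, evDetect) → (M_HOME, A_WAIT)
try evTimeout: (M_FOLLOW, evTimeout) → (M_PICK, A_HALT)
try evStart: (M_FOLLOW, evStart) → (M_PICK, A_GRAB)
try evDone: (M_FOLLOW, evDone) → (M_HOME, A_GO)
try evError: (M_FOLLOW, evError) → (M_FOLLOW, A_WAIT)  ← matches
try evContact: (M_FOLLOW, evContact) → (M_HOME, A_GO)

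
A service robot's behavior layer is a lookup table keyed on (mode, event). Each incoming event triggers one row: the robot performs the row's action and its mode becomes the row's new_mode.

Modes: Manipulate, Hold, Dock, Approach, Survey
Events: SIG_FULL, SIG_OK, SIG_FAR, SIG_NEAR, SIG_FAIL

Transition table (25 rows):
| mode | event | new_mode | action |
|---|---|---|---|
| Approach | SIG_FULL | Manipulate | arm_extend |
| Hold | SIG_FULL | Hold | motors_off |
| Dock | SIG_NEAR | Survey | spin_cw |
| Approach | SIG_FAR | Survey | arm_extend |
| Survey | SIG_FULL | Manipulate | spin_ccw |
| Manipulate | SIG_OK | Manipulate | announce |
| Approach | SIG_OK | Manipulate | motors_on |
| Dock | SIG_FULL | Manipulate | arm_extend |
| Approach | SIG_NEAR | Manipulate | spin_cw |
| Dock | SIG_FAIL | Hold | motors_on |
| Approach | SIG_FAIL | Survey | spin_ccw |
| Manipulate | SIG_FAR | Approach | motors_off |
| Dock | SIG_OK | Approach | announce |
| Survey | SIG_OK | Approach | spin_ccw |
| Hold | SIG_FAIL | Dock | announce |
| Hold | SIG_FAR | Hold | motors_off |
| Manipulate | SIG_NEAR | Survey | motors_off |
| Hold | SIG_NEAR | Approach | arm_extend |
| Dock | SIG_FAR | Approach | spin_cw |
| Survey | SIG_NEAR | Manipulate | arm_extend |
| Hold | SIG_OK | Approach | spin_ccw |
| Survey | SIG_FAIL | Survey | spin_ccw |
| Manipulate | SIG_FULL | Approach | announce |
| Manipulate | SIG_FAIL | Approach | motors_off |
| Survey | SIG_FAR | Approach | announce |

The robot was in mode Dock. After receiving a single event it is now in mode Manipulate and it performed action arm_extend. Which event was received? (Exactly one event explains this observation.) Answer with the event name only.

SIG_FULL

try SIG_FULL: (Dock, SIG_FULL) → (Manipulate, arm_extend)  ← matches
try SIG_OK: (Dock, SIG_OK) → (Approach, announce)
try SIG_FAR: (Dock, SIG_FAR) → (Approach, spin_cw)
try SIG_NEAR: (Dock, SIG_NEAR) → (Survey, spin_cw)
try SIG_FAIL: (Dock, SIG_FAIL) → (Hold, motors_on)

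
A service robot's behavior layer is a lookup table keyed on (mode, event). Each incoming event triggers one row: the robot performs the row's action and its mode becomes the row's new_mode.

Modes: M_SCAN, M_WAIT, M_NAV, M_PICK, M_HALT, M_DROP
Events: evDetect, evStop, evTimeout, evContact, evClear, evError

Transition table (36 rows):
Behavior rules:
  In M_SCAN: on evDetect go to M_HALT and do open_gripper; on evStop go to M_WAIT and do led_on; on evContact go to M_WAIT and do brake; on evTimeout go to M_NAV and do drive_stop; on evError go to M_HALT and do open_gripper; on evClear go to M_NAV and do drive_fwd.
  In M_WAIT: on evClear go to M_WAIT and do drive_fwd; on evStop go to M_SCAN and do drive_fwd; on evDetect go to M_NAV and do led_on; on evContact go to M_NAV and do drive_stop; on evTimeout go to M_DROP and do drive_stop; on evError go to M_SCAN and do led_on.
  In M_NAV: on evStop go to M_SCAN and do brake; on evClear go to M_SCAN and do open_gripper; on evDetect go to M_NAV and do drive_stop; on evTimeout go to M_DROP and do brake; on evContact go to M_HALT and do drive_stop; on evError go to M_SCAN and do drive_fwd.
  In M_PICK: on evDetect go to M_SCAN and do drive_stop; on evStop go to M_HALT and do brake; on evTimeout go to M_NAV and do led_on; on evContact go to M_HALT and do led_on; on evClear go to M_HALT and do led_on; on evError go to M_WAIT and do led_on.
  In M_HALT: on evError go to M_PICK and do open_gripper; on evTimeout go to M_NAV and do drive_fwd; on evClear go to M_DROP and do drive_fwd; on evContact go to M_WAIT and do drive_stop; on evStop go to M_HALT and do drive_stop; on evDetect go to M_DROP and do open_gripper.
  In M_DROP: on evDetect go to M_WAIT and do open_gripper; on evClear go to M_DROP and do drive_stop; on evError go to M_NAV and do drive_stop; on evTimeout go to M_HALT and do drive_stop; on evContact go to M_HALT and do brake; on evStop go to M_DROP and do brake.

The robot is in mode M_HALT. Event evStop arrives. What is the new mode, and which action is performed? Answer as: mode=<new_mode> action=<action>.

current mode = M_HALT; filter table to that mode:
  (M_HALT, evError) → (M_PICK, open_gripper)
  (M_HALT, evTimeout) → (M_NAV, drive_fwd)
  (M_HALT, evClear) → (M_DROP, drive_fwd)
  (M_HALT, evContact) → (M_WAIT, drive_stop)
  (M_HALT, evStop) → (M_HALT, drive_stop)  ← event matches
  (M_HALT, evDetect) → (M_DROP, open_gripper)
event = evStop selects (M_HALT, drive_stop)

mode=M_HALT action=drive_stop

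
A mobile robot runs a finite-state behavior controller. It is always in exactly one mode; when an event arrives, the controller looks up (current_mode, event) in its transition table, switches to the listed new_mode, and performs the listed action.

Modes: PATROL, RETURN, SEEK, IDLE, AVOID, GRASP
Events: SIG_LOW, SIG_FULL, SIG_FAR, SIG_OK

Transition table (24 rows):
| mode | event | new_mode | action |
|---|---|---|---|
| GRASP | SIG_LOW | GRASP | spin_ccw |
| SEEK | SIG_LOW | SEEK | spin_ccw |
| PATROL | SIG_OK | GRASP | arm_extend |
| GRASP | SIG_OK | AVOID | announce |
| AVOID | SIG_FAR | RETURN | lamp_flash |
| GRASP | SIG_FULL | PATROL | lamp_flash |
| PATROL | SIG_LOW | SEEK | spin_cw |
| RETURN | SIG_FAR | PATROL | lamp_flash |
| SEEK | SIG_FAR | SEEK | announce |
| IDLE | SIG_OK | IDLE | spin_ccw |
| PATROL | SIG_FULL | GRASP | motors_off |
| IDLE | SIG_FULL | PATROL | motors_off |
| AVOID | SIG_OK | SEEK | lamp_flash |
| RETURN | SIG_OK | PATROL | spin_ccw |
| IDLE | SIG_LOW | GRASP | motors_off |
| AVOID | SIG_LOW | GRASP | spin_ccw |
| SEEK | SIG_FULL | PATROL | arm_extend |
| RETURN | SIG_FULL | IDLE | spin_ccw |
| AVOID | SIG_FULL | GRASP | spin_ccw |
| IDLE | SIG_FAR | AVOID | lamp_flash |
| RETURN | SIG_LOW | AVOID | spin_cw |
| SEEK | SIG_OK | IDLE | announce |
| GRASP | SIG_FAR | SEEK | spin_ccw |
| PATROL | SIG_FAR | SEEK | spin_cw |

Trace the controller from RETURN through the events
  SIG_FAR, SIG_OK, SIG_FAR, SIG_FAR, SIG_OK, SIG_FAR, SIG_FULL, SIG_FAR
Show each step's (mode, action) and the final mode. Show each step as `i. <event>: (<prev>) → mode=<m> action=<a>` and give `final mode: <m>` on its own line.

final mode: SEEK

1. SIG_FAR: (RETURN) → mode=PATROL action=lamp_flash
2. SIG_OK: (PATROL) → mode=GRASP action=arm_extend
3. SIG_FAR: (GRASP) → mode=SEEK action=spin_ccw
4. SIG_FAR: (SEEK) → mode=SEEK action=announce
5. SIG_OK: (SEEK) → mode=IDLE action=announce
6. SIG_FAR: (IDLE) → mode=AVOID action=lamp_flash
7. SIG_FULL: (AVOID) → mode=GRASP action=spin_ccw
8. SIG_FAR: (GRASP) → mode=SEEK action=spin_ccw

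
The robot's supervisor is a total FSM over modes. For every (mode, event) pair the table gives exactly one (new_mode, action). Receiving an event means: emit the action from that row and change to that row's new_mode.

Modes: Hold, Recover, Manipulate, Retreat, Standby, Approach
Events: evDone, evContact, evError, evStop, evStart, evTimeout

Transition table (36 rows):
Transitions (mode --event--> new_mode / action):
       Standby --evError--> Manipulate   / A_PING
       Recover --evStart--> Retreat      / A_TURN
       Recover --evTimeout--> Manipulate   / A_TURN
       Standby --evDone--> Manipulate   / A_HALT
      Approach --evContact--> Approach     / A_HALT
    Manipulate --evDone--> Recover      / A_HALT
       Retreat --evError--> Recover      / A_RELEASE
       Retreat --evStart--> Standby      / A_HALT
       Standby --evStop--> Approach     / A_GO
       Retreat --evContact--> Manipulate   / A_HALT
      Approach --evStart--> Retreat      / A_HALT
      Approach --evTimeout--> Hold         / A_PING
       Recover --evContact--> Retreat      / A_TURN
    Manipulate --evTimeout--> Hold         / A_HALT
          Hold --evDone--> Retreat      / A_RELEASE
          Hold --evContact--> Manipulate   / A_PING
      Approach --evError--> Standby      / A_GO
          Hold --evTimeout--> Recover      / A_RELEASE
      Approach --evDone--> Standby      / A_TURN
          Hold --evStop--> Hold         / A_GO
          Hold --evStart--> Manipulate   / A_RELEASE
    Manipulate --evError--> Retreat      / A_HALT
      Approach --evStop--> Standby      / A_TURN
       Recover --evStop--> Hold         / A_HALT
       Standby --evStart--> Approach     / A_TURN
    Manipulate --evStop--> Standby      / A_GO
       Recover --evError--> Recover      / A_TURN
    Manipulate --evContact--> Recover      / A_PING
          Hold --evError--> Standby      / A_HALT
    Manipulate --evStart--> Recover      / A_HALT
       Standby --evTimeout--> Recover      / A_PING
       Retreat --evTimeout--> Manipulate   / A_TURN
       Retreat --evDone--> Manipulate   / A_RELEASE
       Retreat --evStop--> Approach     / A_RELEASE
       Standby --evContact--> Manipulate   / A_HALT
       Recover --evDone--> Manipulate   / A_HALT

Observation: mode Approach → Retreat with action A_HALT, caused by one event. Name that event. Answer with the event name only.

try evDone: (Approach, evDone) → (Standby, A_TURN)
try evContact: (Approach, evContact) → (Approach, A_HALT)
try evError: (Approach, evError) → (Standby, A_GO)
try evStop: (Approach, evStop) → (Standby, A_TURN)
try evStart: (Approach, evStart) → (Retreat, A_HALT)  ← matches
try evTimeout: (Approach, evTimeout) → (Hold, A_PING)

evStart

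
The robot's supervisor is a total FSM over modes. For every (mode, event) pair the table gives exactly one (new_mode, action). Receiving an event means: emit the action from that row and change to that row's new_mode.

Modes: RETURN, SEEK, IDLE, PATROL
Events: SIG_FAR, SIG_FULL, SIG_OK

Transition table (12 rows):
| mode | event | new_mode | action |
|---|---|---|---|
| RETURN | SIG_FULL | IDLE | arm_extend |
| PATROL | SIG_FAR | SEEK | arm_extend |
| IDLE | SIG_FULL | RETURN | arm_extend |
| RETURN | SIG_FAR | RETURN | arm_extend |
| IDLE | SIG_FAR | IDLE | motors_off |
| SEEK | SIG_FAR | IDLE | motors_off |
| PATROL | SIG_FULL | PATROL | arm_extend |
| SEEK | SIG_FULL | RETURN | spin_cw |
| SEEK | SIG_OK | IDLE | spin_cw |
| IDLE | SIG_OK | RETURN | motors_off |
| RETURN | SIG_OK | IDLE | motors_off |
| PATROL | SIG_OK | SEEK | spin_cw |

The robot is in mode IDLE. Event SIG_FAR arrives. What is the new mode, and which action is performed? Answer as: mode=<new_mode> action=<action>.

mode=IDLE action=motors_off

current mode = IDLE; filter table to that mode:
  (IDLE, SIG_FULL) → (RETURN, arm_extend)
  (IDLE, SIG_FAR) → (IDLE, motors_off)  ← event matches
  (IDLE, SIG_OK) → (RETURN, motors_off)
event = SIG_FAR selects (IDLE, motors_off)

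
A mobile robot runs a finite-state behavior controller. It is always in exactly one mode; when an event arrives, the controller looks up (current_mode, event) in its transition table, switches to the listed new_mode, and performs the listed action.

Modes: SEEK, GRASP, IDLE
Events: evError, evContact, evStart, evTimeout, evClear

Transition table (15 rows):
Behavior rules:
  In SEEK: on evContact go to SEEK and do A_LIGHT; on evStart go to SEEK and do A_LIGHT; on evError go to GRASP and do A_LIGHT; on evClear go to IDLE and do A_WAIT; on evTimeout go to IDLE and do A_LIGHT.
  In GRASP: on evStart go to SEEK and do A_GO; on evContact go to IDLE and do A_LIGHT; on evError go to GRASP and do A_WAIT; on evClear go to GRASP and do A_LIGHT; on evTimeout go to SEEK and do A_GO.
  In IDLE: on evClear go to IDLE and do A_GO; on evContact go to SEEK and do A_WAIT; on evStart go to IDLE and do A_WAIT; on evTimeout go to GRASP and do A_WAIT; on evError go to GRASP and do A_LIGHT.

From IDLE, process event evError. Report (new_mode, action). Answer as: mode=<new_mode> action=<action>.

current mode = IDLE; filter table to that mode:
  (IDLE, evClear) → (IDLE, A_GO)
  (IDLE, evContact) → (SEEK, A_WAIT)
  (IDLE, evStart) → (IDLE, A_WAIT)
  (IDLE, evTimeout) → (GRASP, A_WAIT)
  (IDLE, evError) → (GRASP, A_LIGHT)  ← event matches
event = evError selects (GRASP, A_LIGHT)

mode=GRASP action=A_LIGHT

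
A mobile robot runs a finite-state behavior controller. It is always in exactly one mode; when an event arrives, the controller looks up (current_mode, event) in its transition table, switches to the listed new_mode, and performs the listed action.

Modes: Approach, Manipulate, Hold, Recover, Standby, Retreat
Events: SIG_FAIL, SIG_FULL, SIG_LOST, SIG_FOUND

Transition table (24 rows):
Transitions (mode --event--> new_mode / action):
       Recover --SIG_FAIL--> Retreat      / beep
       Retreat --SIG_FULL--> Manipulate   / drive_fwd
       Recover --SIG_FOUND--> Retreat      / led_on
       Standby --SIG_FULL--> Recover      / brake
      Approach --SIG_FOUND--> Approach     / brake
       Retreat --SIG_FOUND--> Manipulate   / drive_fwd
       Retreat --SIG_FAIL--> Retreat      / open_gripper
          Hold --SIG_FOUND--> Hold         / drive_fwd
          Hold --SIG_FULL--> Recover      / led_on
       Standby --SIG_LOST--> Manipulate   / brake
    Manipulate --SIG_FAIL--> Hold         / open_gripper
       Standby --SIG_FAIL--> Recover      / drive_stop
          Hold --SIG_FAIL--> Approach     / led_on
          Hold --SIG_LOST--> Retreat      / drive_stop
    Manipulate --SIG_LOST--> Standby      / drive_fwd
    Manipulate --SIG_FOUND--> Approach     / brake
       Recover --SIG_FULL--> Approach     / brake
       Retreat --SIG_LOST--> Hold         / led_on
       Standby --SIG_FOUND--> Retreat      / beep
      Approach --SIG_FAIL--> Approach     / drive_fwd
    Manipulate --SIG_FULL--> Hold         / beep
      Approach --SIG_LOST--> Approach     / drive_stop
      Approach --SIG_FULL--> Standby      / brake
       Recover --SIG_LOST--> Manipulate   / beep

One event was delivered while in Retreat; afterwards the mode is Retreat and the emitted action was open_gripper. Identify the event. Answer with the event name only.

SIG_FAIL

try SIG_FAIL: (Retreat, SIG_FAIL) → (Retreat, open_gripper)  ← matches
try SIG_FULL: (Retreat, SIG_FULL) → (Manipulate, drive_fwd)
try SIG_LOST: (Retreat, SIG_LOST) → (Hold, led_on)
try SIG_FOUND: (Retreat, SIG_FOUND) → (Manipulate, drive_fwd)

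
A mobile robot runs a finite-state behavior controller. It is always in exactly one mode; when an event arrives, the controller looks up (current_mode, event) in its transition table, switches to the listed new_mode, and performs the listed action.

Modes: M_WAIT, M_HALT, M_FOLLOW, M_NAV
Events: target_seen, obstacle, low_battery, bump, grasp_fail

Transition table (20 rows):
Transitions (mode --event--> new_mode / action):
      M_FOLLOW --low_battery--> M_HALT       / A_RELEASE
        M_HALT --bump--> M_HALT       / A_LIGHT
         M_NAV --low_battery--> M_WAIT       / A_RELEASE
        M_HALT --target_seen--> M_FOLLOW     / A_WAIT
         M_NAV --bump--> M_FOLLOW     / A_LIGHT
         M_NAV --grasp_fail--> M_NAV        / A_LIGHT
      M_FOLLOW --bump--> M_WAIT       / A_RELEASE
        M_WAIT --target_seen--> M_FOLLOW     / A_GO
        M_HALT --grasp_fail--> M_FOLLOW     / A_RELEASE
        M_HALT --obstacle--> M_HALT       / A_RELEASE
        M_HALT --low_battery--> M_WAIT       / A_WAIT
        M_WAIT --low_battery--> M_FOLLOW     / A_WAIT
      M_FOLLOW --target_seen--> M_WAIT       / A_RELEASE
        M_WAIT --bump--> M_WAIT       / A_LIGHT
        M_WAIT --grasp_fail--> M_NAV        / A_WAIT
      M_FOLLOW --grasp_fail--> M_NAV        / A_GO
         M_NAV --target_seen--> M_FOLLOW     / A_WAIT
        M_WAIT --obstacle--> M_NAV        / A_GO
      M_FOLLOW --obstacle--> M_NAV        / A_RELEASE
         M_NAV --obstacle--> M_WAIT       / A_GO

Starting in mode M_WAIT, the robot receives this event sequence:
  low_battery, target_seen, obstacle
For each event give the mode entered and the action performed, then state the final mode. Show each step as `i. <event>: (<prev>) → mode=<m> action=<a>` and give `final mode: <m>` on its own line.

final mode: M_NAV

1. low_battery: (M_WAIT) → mode=M_FOLLOW action=A_WAIT
2. target_seen: (M_FOLLOW) → mode=M_WAIT action=A_RELEASE
3. obstacle: (M_WAIT) → mode=M_NAV action=A_GO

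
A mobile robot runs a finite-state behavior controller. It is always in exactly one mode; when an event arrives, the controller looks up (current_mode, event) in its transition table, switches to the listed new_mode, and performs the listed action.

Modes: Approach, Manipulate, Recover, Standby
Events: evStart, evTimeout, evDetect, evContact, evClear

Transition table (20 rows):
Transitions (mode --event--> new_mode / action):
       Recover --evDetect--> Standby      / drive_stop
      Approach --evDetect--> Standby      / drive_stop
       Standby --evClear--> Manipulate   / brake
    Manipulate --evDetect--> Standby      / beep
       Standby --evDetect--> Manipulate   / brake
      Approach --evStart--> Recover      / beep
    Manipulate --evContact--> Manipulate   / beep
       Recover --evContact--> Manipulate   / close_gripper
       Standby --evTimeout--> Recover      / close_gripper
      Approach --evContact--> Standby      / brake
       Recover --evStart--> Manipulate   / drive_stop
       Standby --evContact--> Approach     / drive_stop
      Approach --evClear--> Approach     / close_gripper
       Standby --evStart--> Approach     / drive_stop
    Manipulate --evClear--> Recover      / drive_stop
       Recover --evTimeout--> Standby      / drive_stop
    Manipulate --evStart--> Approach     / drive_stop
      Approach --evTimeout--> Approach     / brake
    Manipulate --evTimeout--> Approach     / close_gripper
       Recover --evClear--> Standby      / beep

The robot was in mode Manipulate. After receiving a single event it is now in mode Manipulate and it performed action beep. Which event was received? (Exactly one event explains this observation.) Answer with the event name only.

try evStart: (Manipulate, evStart) → (Approach, drive_stop)
try evTimeout: (Manipulate, evTimeout) → (Approach, close_gripper)
try evDetect: (Manipulate, evDetect) → (Standby, beep)
try evContact: (Manipulate, evContact) → (Manipulate, beep)  ← matches
try evClear: (Manipulate, evClear) → (Recover, drive_stop)

evContact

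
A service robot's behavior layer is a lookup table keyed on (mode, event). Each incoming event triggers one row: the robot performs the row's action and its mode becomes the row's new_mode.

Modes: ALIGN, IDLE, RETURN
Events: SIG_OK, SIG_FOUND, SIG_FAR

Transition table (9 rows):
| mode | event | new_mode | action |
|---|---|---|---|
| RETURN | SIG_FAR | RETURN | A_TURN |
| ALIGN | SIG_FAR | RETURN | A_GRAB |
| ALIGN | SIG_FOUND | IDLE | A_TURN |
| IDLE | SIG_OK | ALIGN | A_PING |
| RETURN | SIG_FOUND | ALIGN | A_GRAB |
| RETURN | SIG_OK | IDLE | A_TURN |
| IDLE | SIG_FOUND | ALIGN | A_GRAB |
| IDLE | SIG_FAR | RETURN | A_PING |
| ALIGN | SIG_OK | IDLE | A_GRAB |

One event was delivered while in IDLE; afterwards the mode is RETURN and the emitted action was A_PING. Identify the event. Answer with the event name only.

try SIG_OK: (IDLE, SIG_OK) → (ALIGN, A_PING)
try SIG_FOUND: (IDLE, SIG_FOUND) → (ALIGN, A_GRAB)
try SIG_FAR: (IDLE, SIG_FAR) → (RETURN, A_PING)  ← matches

SIG_FAR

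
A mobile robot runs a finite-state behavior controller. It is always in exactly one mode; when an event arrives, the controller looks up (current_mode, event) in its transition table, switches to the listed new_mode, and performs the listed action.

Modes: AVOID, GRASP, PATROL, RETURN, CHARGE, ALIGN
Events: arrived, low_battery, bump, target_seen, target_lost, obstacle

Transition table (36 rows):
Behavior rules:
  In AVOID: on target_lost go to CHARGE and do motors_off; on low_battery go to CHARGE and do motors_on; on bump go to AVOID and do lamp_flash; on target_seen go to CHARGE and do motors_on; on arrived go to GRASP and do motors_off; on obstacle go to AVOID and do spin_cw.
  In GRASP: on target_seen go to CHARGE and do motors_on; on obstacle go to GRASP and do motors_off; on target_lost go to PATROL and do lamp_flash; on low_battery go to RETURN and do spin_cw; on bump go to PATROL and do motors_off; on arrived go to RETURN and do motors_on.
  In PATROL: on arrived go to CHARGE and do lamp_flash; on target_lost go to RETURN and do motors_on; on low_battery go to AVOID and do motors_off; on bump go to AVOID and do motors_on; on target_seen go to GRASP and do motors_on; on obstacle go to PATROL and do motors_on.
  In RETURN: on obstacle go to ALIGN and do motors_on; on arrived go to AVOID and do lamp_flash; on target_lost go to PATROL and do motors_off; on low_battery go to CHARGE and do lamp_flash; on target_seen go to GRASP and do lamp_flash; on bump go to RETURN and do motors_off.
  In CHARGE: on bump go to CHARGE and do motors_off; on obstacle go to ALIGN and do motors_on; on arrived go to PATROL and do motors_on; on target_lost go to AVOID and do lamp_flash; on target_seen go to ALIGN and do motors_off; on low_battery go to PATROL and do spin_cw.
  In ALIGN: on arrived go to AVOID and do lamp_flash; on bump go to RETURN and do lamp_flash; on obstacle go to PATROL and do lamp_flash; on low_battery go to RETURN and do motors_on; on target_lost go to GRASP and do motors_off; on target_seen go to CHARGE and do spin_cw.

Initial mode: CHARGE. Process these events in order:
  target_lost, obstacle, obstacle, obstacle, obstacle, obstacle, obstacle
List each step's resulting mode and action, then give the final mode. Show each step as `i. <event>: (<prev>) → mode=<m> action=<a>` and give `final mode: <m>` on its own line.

1. target_lost: (CHARGE) → mode=AVOID action=lamp_flash
2. obstacle: (AVOID) → mode=AVOID action=spin_cw
3. obstacle: (AVOID) → mode=AVOID action=spin_cw
4. obstacle: (AVOID) → mode=AVOID action=spin_cw
5. obstacle: (AVOID) → mode=AVOID action=spin_cw
6. obstacle: (AVOID) → mode=AVOID action=spin_cw
7. obstacle: (AVOID) → mode=AVOID action=spin_cw

final mode: AVOID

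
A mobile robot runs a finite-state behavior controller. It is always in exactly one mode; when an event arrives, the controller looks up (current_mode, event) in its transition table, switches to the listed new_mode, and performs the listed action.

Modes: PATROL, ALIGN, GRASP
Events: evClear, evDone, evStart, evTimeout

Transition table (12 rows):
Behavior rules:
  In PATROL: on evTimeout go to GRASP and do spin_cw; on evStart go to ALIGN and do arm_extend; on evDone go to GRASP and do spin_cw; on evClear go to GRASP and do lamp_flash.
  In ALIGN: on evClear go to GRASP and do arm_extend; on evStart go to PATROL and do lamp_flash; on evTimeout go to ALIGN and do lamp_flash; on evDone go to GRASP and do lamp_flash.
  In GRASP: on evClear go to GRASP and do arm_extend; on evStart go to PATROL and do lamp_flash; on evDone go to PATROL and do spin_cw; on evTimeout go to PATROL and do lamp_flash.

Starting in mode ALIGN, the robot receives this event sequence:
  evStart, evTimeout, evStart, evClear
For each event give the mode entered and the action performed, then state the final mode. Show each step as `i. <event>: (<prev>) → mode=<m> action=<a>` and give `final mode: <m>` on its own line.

final mode: GRASP

1. evStart: (ALIGN) → mode=PATROL action=lamp_flash
2. evTimeout: (PATROL) → mode=GRASP action=spin_cw
3. evStart: (GRASP) → mode=PATROL action=lamp_flash
4. evClear: (PATROL) → mode=GRASP action=lamp_flash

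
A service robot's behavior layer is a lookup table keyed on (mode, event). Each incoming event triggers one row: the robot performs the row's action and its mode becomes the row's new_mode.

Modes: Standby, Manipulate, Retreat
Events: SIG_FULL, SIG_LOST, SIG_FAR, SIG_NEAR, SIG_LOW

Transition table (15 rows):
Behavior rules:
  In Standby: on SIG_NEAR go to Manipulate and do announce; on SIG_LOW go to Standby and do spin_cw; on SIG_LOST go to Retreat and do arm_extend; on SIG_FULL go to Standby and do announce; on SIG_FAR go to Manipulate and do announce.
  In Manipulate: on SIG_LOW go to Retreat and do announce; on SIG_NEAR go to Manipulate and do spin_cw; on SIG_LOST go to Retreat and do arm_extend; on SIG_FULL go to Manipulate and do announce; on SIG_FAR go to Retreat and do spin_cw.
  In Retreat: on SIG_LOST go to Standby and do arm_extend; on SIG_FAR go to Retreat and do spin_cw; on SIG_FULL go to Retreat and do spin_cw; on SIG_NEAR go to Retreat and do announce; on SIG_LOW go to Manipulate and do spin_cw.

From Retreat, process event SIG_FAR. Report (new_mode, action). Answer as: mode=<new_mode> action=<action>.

current mode = Retreat; filter table to that mode:
  (Retreat, SIG_LOST) → (Standby, arm_extend)
  (Retreat, SIG_FAR) → (Retreat, spin_cw)  ← event matches
  (Retreat, SIG_FULL) → (Retreat, spin_cw)
  (Retreat, SIG_NEAR) → (Retreat, announce)
  (Retreat, SIG_LOW) → (Manipulate, spin_cw)
event = SIG_FAR selects (Retreat, spin_cw)

mode=Retreat action=spin_cw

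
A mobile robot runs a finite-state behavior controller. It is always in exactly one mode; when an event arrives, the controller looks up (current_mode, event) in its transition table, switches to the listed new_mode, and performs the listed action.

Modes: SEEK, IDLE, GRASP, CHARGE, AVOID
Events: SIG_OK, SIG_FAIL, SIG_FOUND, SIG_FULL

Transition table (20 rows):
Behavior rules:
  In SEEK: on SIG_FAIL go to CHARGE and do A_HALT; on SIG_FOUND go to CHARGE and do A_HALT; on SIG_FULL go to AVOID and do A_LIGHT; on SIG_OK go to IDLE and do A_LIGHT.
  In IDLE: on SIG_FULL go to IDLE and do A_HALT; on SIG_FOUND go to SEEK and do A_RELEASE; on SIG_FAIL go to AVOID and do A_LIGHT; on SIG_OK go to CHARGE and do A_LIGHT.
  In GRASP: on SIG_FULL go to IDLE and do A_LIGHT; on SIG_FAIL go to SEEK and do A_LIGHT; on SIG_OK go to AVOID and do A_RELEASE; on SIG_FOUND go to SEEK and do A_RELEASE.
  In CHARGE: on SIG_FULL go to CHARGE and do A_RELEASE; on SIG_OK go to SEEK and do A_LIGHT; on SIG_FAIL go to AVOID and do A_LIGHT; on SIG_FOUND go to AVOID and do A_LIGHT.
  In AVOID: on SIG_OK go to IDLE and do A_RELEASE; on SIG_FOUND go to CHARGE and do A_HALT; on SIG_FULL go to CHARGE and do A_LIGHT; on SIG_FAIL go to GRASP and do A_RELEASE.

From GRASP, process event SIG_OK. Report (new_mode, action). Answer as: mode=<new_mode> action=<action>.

mode=AVOID action=A_RELEASE

current mode = GRASP; filter table to that mode:
  (GRASP, SIG_FULL) → (IDLE, A_LIGHT)
  (GRASP, SIG_FAIL) → (SEEK, A_LIGHT)
  (GRASP, SIG_OK) → (AVOID, A_RELEASE)  ← event matches
  (GRASP, SIG_FOUND) → (SEEK, A_RELEASE)
event = SIG_OK selects (AVOID, A_RELEASE)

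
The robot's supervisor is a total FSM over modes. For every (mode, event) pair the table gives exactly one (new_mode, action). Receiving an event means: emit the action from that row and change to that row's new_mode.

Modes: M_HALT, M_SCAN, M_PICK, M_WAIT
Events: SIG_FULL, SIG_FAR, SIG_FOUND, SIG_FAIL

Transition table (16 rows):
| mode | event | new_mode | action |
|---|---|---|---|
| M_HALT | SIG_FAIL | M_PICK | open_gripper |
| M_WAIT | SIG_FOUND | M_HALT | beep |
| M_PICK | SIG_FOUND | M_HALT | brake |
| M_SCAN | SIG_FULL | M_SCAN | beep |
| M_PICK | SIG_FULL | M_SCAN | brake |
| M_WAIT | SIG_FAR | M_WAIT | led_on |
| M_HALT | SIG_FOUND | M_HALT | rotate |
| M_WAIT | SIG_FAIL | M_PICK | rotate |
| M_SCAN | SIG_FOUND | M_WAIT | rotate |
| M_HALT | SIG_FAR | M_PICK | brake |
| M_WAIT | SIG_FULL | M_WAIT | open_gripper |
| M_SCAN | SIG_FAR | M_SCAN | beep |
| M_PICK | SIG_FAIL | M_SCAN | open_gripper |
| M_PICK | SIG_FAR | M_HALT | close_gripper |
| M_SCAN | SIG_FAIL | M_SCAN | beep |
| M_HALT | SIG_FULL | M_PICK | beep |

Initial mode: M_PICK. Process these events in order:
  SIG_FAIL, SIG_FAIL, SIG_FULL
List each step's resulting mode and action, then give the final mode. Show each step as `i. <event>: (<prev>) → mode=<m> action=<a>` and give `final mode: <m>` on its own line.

final mode: M_SCAN

1. SIG_FAIL: (M_PICK) → mode=M_SCAN action=open_gripper
2. SIG_FAIL: (M_SCAN) → mode=M_SCAN action=beep
3. SIG_FULL: (M_SCAN) → mode=M_SCAN action=beep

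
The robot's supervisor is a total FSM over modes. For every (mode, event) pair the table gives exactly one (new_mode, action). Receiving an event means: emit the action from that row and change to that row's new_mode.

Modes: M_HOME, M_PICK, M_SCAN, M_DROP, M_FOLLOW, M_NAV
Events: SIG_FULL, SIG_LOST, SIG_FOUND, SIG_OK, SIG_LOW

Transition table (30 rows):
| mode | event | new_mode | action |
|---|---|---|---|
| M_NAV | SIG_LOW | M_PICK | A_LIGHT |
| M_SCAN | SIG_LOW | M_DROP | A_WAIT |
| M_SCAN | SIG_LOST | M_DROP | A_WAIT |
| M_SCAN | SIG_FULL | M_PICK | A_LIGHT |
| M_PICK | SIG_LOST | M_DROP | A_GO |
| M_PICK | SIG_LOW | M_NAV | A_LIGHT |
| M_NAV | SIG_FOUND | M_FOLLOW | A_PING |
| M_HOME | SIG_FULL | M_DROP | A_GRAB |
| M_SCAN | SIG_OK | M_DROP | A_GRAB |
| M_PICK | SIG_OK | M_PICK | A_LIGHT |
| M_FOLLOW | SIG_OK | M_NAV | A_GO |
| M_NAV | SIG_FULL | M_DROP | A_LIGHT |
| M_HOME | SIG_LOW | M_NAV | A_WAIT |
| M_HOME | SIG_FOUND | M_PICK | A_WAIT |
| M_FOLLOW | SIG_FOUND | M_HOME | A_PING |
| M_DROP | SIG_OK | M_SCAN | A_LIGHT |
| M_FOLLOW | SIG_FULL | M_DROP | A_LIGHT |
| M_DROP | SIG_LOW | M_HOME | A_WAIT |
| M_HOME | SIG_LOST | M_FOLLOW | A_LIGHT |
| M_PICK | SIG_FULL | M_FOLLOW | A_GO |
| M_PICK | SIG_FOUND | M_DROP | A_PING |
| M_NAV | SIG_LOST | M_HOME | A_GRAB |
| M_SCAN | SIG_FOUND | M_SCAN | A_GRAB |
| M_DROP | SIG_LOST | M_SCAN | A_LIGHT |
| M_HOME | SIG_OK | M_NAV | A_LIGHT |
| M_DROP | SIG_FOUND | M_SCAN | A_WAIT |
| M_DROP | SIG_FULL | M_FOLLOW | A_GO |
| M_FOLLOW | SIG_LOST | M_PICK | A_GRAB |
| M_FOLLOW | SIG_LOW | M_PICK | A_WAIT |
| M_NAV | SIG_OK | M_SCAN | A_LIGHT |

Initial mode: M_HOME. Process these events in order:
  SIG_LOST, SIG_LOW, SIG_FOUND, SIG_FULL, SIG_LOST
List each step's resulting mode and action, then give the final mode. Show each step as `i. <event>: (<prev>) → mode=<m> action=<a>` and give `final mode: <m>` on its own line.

1. SIG_LOST: (M_HOME) → mode=M_FOLLOW action=A_LIGHT
2. SIG_LOW: (M_FOLLOW) → mode=M_PICK action=A_WAIT
3. SIG_FOUND: (M_PICK) → mode=M_DROP action=A_PING
4. SIG_FULL: (M_DROP) → mode=M_FOLLOW action=A_GO
5. SIG_LOST: (M_FOLLOW) → mode=M_PICK action=A_GRAB

final mode: M_PICK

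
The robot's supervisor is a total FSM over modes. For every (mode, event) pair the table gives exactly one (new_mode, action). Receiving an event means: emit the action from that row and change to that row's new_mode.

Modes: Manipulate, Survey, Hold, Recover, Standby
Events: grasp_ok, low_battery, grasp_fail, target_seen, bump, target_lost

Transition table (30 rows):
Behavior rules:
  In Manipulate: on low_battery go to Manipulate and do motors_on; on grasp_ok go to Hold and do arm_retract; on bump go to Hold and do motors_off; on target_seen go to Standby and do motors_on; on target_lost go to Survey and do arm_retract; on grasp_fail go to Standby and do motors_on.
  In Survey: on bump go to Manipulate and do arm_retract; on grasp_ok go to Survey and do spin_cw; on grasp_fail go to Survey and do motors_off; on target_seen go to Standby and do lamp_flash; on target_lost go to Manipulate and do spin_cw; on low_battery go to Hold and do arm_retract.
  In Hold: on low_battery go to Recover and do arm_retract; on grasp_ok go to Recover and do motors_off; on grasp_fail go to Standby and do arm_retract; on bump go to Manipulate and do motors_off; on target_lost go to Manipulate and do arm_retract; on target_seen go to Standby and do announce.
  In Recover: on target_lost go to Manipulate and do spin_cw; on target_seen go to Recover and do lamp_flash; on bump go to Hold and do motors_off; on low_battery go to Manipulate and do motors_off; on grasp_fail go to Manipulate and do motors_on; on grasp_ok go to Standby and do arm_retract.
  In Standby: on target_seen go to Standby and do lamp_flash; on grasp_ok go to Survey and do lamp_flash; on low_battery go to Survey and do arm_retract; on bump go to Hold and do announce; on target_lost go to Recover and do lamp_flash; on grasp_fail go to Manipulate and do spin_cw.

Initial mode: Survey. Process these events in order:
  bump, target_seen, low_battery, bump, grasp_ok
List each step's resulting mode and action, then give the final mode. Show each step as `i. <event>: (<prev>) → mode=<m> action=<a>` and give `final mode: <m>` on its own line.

final mode: Hold

1. bump: (Survey) → mode=Manipulate action=arm_retract
2. target_seen: (Manipulate) → mode=Standby action=motors_on
3. low_battery: (Standby) → mode=Survey action=arm_retract
4. bump: (Survey) → mode=Manipulate action=arm_retract
5. grasp_ok: (Manipulate) → mode=Hold action=arm_retract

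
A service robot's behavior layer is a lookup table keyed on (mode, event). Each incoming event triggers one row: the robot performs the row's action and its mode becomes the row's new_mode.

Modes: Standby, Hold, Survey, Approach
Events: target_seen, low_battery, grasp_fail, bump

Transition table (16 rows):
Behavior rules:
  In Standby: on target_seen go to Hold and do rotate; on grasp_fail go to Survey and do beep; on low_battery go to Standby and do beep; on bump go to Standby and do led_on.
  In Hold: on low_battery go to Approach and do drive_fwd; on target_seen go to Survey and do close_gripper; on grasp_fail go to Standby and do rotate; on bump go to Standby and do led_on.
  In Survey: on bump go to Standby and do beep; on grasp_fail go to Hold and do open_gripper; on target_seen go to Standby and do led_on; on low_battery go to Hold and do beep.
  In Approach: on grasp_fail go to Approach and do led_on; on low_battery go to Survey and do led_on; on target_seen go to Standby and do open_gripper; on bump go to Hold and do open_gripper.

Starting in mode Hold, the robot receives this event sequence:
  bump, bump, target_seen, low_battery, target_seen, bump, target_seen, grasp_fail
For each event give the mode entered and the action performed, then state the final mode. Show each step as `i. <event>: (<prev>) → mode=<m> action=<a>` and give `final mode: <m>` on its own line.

1. bump: (Hold) → mode=Standby action=led_on
2. bump: (Standby) → mode=Standby action=led_on
3. target_seen: (Standby) → mode=Hold action=rotate
4. low_battery: (Hold) → mode=Approach action=drive_fwd
5. target_seen: (Approach) → mode=Standby action=open_gripper
6. bump: (Standby) → mode=Standby action=led_on
7. target_seen: (Standby) → mode=Hold action=rotate
8. grasp_fail: (Hold) → mode=Standby action=rotate

final mode: Standby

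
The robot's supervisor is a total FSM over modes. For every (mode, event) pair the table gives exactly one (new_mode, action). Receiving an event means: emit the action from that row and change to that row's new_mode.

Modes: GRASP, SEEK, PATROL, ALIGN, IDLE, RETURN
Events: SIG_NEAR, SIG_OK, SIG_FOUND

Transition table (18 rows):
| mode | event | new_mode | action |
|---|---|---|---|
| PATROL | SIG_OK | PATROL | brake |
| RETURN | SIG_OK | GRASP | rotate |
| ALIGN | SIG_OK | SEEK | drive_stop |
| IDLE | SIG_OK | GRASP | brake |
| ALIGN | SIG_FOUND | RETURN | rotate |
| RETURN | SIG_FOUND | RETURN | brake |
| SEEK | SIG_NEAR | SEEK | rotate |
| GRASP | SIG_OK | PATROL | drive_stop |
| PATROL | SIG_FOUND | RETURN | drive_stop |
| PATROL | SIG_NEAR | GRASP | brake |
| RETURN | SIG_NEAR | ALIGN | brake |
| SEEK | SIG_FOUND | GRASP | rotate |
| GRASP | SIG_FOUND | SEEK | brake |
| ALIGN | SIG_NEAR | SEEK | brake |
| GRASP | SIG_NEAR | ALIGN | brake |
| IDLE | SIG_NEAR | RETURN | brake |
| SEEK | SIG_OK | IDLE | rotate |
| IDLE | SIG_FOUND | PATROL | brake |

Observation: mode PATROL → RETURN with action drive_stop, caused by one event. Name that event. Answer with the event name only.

try SIG_NEAR: (PATROL, SIG_NEAR) → (GRASP, brake)
try SIG_OK: (PATROL, SIG_OK) → (PATROL, brake)
try SIG_FOUND: (PATROL, SIG_FOUND) → (RETURN, drive_stop)  ← matches

SIG_FOUND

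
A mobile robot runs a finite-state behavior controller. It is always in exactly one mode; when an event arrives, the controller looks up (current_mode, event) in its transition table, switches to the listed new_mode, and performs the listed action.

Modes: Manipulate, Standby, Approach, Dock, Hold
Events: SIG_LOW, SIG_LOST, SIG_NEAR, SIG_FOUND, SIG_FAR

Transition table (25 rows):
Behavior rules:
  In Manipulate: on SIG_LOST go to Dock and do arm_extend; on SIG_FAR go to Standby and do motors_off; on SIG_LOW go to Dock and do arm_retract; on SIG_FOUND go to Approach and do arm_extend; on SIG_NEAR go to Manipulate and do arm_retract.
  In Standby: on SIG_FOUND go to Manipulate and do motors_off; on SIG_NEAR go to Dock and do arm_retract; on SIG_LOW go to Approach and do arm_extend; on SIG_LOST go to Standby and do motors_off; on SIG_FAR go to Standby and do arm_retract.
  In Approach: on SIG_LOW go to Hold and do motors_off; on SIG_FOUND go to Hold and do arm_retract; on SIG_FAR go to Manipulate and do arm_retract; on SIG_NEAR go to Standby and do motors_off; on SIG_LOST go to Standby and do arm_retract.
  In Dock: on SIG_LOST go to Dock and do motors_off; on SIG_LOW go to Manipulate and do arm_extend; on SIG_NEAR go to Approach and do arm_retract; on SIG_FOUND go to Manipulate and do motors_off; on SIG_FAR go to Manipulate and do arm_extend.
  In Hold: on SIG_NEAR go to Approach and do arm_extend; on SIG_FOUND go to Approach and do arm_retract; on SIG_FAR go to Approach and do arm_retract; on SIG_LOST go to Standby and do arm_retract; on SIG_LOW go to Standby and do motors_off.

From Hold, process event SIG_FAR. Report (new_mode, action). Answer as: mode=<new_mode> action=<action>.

mode=Approach action=arm_retract

current mode = Hold; filter table to that mode:
  (Hold, SIG_NEAR) → (Approach, arm_extend)
  (Hold, SIG_FOUND) → (Approach, arm_retract)
  (Hold, SIG_FAR) → (Approach, arm_retract)  ← event matches
  (Hold, SIG_LOST) → (Standby, arm_retract)
  (Hold, SIG_LOW) → (Standby, motors_off)
event = SIG_FAR selects (Approach, arm_retract)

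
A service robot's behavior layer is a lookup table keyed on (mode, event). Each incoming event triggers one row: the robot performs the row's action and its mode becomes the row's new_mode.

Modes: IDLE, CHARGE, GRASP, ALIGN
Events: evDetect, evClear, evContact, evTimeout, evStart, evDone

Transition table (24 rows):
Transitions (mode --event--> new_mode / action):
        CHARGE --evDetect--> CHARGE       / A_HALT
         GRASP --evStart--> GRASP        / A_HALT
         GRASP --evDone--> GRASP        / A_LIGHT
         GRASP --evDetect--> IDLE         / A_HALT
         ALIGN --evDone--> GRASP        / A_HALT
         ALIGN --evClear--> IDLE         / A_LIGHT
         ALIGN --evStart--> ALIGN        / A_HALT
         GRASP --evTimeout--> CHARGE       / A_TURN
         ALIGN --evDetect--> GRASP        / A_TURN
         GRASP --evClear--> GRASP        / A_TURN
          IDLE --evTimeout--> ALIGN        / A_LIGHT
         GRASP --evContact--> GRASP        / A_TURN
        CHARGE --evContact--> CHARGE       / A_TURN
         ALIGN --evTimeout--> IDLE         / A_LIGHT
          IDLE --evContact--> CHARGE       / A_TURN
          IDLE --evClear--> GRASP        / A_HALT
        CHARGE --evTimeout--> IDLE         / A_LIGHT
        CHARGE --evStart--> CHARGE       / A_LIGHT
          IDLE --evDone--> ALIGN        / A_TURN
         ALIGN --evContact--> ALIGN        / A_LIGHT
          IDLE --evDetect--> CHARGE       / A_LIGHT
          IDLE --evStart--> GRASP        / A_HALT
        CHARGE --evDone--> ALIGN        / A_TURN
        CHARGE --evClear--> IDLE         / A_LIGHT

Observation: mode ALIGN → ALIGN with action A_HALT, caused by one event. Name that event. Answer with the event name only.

try evDetect: (ALIGN, evDetect) → (GRASP, A_TURN)
try evClear: (ALIGN, evClear) → (IDLE, A_LIGHT)
try evContact: (ALIGN, evContact) → (ALIGN, A_LIGHT)
try evTimeout: (ALIGN, evTimeout) → (IDLE, A_LIGHT)
try evStart: (ALIGN, evStart) → (ALIGN, A_HALT)  ← matches
try evDone: (ALIGN, evDone) → (GRASP, A_HALT)

evStart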